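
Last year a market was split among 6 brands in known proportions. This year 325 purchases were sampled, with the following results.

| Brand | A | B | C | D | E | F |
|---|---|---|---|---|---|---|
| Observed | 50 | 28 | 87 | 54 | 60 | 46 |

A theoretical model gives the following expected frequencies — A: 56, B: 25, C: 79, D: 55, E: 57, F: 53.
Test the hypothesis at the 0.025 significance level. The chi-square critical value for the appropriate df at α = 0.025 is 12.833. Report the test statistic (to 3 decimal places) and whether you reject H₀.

2.914; do not reject

A: (50 − 56)²/56 = 36/56 = 0.6429
B: (28 − 25)²/25 = 9/25 = 0.3600
C: (87 − 79)²/79 = 64/79 = 0.8101
D: (54 − 55)²/55 = 1/55 = 0.0182
E: (60 − 57)²/57 = 9/57 = 0.1579
F: (46 − 53)²/53 = 49/53 = 0.9245
Sum = 2.914
df = 5. Since 2.914 < 12.833, we do not reject H₀.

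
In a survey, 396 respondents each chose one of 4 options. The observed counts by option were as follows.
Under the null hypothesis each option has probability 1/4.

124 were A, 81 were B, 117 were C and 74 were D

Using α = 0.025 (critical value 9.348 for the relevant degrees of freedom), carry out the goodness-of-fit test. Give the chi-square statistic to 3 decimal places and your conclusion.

19.172; reject

Expected count for each of the 4 categories: 396/4 = 99.
χ² = (124−99)²/99 + (81−99)²/99 + (117−99)²/99 + (74−99)²/99
   = 6.3131 + 3.2727 + 3.2727 + 6.3131
Sum = 19.172
df = 3. Since 19.172 > 9.348, we reject H₀.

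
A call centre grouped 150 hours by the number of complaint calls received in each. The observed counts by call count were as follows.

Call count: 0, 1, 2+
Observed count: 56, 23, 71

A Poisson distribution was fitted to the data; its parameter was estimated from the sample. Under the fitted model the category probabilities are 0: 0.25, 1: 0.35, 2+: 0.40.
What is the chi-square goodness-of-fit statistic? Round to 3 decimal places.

Expected counts E_i = n·p_i: 150×0.25 = 37.5, 150×0.35 = 52.5, 150×0.40 = 60.
cat         O        E   (O−E)²/E
0          56     37.5     9.1267
1          23     52.5    16.5762
2+         71       60     2.0167
Sum = 27.720

27.720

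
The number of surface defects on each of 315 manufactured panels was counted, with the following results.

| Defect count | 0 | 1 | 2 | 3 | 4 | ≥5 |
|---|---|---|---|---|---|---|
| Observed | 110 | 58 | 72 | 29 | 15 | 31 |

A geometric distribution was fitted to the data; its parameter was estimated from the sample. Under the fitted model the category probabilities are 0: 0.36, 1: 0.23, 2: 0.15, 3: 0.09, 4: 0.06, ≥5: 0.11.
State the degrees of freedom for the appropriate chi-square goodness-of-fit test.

There are k = 6 categories and 1 parameter estimated from the data, so df = 6 − 1 − 1 = 4.

4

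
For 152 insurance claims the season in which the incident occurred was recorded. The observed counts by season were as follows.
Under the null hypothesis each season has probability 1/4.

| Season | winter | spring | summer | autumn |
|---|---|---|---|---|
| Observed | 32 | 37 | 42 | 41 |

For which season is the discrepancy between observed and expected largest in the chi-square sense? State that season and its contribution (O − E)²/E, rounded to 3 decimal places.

Under H₀ each category has probability 1/4, so each expected count is 152/4 = 38.
winter: (32 − 38)²/38 = 36/38 = 0.9474
spring: (37 − 38)²/38 = 1/38 = 0.0263
summer: (42 − 38)²/38 = 16/38 = 0.4211
autumn: (41 − 38)²/38 = 9/38 = 0.2368
The largest term is for winter: 0.947.

winter, 0.947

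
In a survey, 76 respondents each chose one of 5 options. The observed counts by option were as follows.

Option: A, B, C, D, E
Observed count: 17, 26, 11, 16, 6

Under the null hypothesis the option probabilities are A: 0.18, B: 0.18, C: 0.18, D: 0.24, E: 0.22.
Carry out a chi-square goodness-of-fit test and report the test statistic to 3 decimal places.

19.574

Expected counts E_i = n·p_i: 76×0.18 = 13.68, 76×0.18 = 13.68, 76×0.18 = 13.68, 76×0.24 = 18.24, 76×0.22 = 16.72.
cat         O        E   (O−E)²/E
A          17    13.68     0.8057
B          26    13.68    11.0952
C          11    13.68     0.5250
D          16    18.24     0.2751
E           6    16.72     6.8731
Sum = 19.574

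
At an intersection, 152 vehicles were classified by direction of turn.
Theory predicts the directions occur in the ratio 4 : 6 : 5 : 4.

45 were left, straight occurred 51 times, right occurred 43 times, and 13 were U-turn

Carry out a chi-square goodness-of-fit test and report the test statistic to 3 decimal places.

16.975

Ratio total = 19. Expected counts: 152×4/19 = 32, 152×6/19 = 48, 152×5/19 = 40, 152×4/19 = 32.
left: (45 − 32)²/32 = 169/32 = 5.2813
straight: (51 − 48)²/48 = 9/48 = 0.1875
right: (43 − 40)²/40 = 9/40 = 0.2250
U-turn: (13 − 32)²/32 = 361/32 = 11.2813
Sum = 16.975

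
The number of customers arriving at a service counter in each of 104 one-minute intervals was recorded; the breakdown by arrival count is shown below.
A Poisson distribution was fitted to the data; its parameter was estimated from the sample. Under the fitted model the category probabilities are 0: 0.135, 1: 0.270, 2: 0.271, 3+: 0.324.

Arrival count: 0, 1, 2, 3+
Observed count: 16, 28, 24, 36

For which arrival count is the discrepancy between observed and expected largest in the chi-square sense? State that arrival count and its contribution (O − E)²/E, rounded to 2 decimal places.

2, 0.62

Expected counts E_i = n·p_i: 104×0.135 = 14.04, 104×0.270 = 28.08, 104×0.271 = 28.184, 104×0.324 = 33.696.
0: (16 − 14.04)²/14.04 = 3.8416/14.04 = 0.274
1: (28 − 28.08)²/28.08 = 0.0064/28.08 = 0.000
2: (24 − 28.184)²/28.184 = 17.505856/28.184 = 0.621
3+: (36 − 33.696)²/33.696 = 5.308416/33.696 = 0.158
The largest term is for 2: 0.62.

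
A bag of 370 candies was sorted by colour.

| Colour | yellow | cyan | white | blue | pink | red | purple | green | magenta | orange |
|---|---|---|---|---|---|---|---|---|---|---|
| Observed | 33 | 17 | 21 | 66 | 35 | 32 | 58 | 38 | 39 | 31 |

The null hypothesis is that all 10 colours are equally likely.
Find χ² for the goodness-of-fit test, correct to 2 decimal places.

Under H₀ each category has probability 1/10, so each expected count is 370/10 = 37.
yellow: (33 − 37)²/37 = 16/37 = 0.432
cyan: (17 − 37)²/37 = 400/37 = 10.811
white: (21 − 37)²/37 = 256/37 = 6.919
blue: (66 − 37)²/37 = 841/37 = 22.730
pink: (35 − 37)²/37 = 4/37 = 0.108
red: (32 − 37)²/37 = 25/37 = 0.676
purple: (58 − 37)²/37 = 441/37 = 11.919
green: (38 − 37)²/37 = 1/37 = 0.027
magenta: (39 − 37)²/37 = 4/37 = 0.108
orange: (31 − 37)²/37 = 36/37 = 0.973
Sum = 54.70

54.70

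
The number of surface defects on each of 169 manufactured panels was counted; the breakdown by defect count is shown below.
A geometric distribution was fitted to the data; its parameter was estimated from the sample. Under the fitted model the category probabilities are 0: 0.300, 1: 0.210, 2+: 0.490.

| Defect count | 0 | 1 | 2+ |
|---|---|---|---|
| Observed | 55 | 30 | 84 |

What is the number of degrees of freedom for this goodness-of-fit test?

1

There are k = 3 categories and 1 parameter estimated from the data, so df = 3 − 1 − 1 = 1.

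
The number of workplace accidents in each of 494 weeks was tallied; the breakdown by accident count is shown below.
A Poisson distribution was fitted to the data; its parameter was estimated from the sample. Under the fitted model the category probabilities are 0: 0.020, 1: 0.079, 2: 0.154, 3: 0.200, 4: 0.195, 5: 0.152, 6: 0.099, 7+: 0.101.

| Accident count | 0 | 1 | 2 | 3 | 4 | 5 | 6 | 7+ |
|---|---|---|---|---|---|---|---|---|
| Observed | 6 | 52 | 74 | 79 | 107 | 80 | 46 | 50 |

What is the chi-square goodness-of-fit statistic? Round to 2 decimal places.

11.54

Expected counts E_i = n·p_i: 494×0.020 = 9.88, 494×0.079 = 39.026, 494×0.154 = 76.076, 494×0.200 = 98.8, 494×0.195 = 96.33, 494×0.152 = 75.088, 494×0.099 = 48.906, 494×0.101 = 49.894.
0: (6 − 9.88)²/9.88 = 15.0544/9.88 = 1.524
1: (52 − 39.026)²/39.026 = 168.324676/39.026 = 4.313
2: (74 − 76.076)²/76.076 = 4.309776/76.076 = 0.057
3: (79 − 98.8)²/98.8 = 392.04/98.8 = 3.968
4: (107 − 96.33)²/96.33 = 113.8489/96.33 = 1.182
5: (80 − 75.088)²/75.088 = 24.127744/75.088 = 0.321
6: (46 − 48.906)²/48.906 = 8.444836/48.906 = 0.173
7+: (50 − 49.894)²/49.894 = 0.011236/49.894 = 0.000
Sum = 11.54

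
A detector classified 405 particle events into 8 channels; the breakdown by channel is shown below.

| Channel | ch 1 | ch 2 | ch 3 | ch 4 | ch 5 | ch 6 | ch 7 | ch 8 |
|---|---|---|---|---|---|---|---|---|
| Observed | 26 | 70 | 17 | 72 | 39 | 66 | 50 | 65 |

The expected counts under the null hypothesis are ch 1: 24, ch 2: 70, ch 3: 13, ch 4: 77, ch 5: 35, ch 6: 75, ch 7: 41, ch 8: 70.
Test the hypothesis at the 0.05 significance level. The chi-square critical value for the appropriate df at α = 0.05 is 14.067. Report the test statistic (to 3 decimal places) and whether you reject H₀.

5.592; do not reject

cat         O        E   (O−E)²/E
ch 1       26       24     0.1667
ch 2       70       70     0.0000
ch 3       17       13     1.2308
ch 4       72       77     0.3247
ch 5       39       35     0.4571
ch 6       66       75     1.0800
ch 7       50       41     1.9756
ch 8       65       70     0.3571
Sum = 5.592
df = 7. Since 5.592 < 14.067, we do not reject H₀.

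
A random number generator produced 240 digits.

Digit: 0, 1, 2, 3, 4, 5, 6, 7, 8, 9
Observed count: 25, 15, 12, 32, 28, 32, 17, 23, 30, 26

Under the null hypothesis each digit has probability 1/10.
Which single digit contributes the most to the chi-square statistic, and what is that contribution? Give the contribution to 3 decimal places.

Expected count for each of the 10 categories: 240/10 = 24.
cat         O        E   (O−E)²/E
0          25       24     0.0417
1          15       24     3.3750
2          12       24     6.0000
3          32       24     2.6667
4          28       24     0.6667
5          32       24     2.6667
6          17       24     2.0417
7          23       24     0.0417
8          30       24     1.5000
9          26       24     0.1667
The largest term is for 2: 6.000.

2, 6.000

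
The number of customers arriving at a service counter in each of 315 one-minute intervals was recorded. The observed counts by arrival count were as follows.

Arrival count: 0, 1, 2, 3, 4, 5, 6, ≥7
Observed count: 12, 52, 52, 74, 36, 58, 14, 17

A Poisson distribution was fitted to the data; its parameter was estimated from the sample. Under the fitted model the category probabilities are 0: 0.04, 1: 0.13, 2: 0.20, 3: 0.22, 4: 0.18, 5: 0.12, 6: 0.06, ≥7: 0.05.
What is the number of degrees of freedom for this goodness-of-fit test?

6

There are k = 8 categories and 1 parameter estimated from the data, so df = 8 − 1 − 1 = 6.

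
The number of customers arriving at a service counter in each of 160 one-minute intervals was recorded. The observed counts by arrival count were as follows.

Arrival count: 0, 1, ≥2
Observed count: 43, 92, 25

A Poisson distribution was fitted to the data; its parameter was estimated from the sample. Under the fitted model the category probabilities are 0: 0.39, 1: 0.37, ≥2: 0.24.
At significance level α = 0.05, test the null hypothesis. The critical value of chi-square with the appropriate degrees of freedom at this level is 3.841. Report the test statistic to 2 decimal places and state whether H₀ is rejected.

Expected counts E_i = n·p_i: 160×0.39 = 62.4, 160×0.37 = 59.2, 160×0.24 = 38.4.
cat         O        E   (O−E)²/E
0          43     62.4      6.031
1          92     59.2     18.173
≥2         25     38.4      4.676
Sum = 28.88
df = 1. Since 28.88 > 3.841, we reject H₀.

28.88; reject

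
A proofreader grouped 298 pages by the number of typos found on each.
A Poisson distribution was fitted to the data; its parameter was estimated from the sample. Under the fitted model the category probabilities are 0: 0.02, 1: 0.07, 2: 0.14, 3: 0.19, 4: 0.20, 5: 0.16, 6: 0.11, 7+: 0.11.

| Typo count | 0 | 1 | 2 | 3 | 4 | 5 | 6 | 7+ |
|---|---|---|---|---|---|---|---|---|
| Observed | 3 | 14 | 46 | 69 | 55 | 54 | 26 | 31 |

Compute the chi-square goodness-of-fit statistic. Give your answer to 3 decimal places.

Expected counts E_i = n·p_i: 298×0.02 = 5.96, 298×0.07 = 20.86, 298×0.14 = 41.72, 298×0.19 = 56.62, 298×0.20 = 59.6, 298×0.16 = 47.68, 298×0.11 = 32.78, 298×0.11 = 32.78.
χ² = (3−5.96)²/5.96 + (14−20.86)²/20.86 + (46−41.72)²/41.72 + (69−56.62)²/56.62 + (55−59.6)²/59.6 + (54−47.68)²/47.68 + (26−32.78)²/32.78 + (31−32.78)²/32.78
   = 1.4701 + 2.2560 + 0.4391 + 2.7069 + 0.3550 + 0.8377 + 1.4023 + 0.0967
Sum = 9.564

9.564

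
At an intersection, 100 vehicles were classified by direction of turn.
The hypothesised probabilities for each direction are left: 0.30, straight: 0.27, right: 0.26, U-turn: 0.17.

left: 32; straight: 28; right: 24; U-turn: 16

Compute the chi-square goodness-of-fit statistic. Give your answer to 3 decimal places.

0.383

Expected counts E_i = n·p_i: 100×0.30 = 30, 100×0.27 = 27, 100×0.26 = 26, 100×0.17 = 17.
χ² = (32−30)²/30 + (28−27)²/27 + (24−26)²/26 + (16−17)²/17
   = 0.1333 + 0.0370 + 0.1538 + 0.0588
Sum = 0.383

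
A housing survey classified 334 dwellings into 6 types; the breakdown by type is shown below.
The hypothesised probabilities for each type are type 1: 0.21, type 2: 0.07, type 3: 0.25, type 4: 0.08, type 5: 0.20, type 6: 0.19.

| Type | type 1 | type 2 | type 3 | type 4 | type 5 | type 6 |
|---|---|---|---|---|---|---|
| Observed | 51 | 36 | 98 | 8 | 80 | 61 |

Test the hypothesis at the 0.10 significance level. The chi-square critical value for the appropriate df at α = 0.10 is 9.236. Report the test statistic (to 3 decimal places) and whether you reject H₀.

Expected counts E_i = n·p_i: 334×0.21 = 70.14, 334×0.07 = 23.38, 334×0.25 = 83.5, 334×0.08 = 26.72, 334×0.20 = 66.8, 334×0.19 = 63.46.
type 1: (51 − 70.14)²/70.14 = 366.3396/70.14 = 5.2230
type 2: (36 − 23.38)²/23.38 = 159.2644/23.38 = 6.8120
type 3: (98 − 83.5)²/83.5 = 210.25/83.5 = 2.5180
type 4: (8 − 26.72)²/26.72 = 350.4384/26.72 = 13.1152
type 5: (80 − 66.8)²/66.8 = 174.24/66.8 = 2.6084
type 6: (61 − 63.46)²/63.46 = 6.0516/63.46 = 0.0954
Sum = 30.372
df = 5. Since 30.372 > 9.236, we reject H₀.

30.372; reject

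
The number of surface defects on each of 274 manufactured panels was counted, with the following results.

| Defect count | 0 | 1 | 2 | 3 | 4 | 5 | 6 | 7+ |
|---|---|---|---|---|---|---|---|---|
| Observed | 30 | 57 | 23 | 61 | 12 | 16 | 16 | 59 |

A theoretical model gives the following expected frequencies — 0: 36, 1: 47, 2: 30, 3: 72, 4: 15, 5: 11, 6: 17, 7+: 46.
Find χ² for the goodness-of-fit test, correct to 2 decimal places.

13.05

χ² = (30−36)²/36 + (57−47)²/47 + (23−30)²/30 + (61−72)²/72 + (12−15)²/15 + (16−11)²/11 + (16−17)²/17 + (59−46)²/46
   = 1.000 + 2.128 + 1.633 + 1.681 + 0.600 + 2.273 + 0.059 + 3.674
Sum = 13.05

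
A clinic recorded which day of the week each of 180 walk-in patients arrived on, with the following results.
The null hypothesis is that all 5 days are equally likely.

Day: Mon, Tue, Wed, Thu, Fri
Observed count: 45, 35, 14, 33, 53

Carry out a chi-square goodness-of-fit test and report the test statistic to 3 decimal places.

24.000

Expected count for each of the 5 categories: 180/5 = 36.
cat         O        E   (O−E)²/E
Mon        45       36     2.2500
Tue        35       36     0.0278
Wed        14       36    13.4444
Thu        33       36     0.2500
Fri        53       36     8.0278
Sum = 24.000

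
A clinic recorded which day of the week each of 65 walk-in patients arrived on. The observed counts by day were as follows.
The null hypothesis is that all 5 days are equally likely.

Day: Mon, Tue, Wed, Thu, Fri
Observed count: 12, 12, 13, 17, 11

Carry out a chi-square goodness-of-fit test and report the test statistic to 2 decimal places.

Expected count for each of the 5 categories: 65/5 = 13.
Mon: (12 − 13)²/13 = 1/13 = 0.077
Tue: (12 − 13)²/13 = 1/13 = 0.077
Wed: (13 − 13)²/13 = 0/13 = 0.000
Thu: (17 − 13)²/13 = 16/13 = 1.231
Fri: (11 − 13)²/13 = 4/13 = 0.308
Sum = 1.69

1.69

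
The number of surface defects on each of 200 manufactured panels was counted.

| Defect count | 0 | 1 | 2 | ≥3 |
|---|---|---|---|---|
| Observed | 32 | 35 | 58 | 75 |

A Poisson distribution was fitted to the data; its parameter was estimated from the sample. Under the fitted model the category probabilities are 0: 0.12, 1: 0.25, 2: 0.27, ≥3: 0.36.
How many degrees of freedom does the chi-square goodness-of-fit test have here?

2

There are k = 4 categories and 1 parameter estimated from the data, so df = 4 − 1 − 1 = 2.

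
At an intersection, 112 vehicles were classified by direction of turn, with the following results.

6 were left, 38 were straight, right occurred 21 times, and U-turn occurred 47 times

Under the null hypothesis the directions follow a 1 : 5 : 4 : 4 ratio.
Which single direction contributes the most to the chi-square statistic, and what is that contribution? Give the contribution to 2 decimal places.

Ratio total = 14. Expected counts: 112×1/14 = 8, 112×5/14 = 40, 112×4/14 = 32, 112×4/14 = 32.
χ² = (6−8)²/8 + (38−40)²/40 + (21−32)²/32 + (47−32)²/32
   = 0.500 + 0.100 + 3.781 + 7.031
The largest term is for U-turn: 7.03.

U-turn, 7.03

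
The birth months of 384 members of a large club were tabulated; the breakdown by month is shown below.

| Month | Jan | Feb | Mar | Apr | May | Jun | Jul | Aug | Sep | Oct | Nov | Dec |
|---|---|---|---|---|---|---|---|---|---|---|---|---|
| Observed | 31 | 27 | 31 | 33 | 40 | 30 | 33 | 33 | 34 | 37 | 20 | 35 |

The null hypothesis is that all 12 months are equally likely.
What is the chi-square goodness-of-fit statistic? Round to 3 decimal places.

Under H₀ each category has probability 1/12, so each expected count is 384/12 = 32.
cat         O        E   (O−E)²/E
Jan        31       32     0.0313
Feb        27       32     0.7813
Mar        31       32     0.0313
Apr        33       32     0.0313
May        40       32     2.0000
Jun        30       32     0.1250
Jul        33       32     0.0313
Aug        33       32     0.0313
Sep        34       32     0.1250
Oct        37       32     0.7813
Nov        20       32     4.5000
Dec        35       32     0.2813
Sum = 8.750

8.750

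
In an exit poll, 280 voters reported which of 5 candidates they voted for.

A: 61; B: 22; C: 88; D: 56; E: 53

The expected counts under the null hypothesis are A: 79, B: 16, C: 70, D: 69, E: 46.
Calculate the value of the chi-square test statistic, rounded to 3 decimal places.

cat         O        E   (O−E)²/E
A          61       79     4.1013
B          22       16     2.2500
C          88       70     4.6286
D          56       69     2.4493
E          53       46     1.0652
Sum = 14.494

14.494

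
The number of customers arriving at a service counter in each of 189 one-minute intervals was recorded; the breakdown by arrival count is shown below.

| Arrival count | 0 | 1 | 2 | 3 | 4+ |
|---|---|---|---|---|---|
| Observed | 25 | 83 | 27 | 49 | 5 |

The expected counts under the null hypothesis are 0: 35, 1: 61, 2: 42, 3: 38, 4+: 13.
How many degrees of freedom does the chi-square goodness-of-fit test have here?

4

There are k = 5 categories and no parameters were estimated from the data, so df = 5 − 1 = 4.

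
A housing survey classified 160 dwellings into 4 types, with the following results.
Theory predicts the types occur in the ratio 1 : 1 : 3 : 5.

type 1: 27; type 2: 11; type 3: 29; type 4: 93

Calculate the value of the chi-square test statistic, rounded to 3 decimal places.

Ratio total = 10. Expected counts: 160×1/10 = 16, 160×1/10 = 16, 160×3/10 = 48, 160×5/10 = 80.
type 1: (27 − 16)²/16 = 121/16 = 7.5625
type 2: (11 − 16)²/16 = 25/16 = 1.5625
type 3: (29 − 48)²/48 = 361/48 = 7.5208
type 4: (93 − 80)²/80 = 169/80 = 2.1125
Sum = 18.758

18.758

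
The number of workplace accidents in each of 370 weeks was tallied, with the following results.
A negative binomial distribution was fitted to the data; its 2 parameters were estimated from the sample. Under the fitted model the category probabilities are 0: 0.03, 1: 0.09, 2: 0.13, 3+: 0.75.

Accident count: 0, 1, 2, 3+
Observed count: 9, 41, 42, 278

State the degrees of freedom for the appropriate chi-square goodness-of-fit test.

1

There are k = 4 categories and 2 parameters estimated from the data, so df = 4 − 1 − 2 = 1.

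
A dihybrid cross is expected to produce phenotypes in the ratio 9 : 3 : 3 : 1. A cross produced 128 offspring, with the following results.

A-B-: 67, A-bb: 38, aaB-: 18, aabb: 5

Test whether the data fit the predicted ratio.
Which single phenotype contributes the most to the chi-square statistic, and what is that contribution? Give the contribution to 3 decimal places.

Ratio total = 16. Expected counts: 128×9/16 = 72, 128×3/16 = 24, 128×3/16 = 24, 128×1/16 = 8.
A-B-: (67 − 72)²/72 = 25/72 = 0.3472
A-bb: (38 − 24)²/24 = 196/24 = 8.1667
aaB-: (18 − 24)²/24 = 36/24 = 1.5000
aabb: (5 − 8)²/8 = 9/8 = 1.1250
The largest term is for A-bb: 8.167.

A-bb, 8.167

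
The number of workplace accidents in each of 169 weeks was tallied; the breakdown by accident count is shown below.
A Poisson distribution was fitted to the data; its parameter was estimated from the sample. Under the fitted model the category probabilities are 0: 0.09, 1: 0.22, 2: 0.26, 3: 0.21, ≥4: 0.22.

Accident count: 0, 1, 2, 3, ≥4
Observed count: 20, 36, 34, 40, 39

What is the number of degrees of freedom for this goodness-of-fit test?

There are k = 5 categories and 1 parameter estimated from the data, so df = 5 − 1 − 1 = 3.

3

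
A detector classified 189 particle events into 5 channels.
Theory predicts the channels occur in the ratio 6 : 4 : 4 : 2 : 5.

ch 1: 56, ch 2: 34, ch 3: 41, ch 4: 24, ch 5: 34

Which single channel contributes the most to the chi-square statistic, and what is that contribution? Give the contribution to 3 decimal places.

ch 5, 2.689

Ratio total = 21. Expected counts: 189×6/21 = 54, 189×4/21 = 36, 189×4/21 = 36, 189×2/21 = 18, 189×5/21 = 45.
ch 1: (56 − 54)²/54 = 4/54 = 0.0741
ch 2: (34 − 36)²/36 = 4/36 = 0.1111
ch 3: (41 − 36)²/36 = 25/36 = 0.6944
ch 4: (24 − 18)²/18 = 36/18 = 2.0000
ch 5: (34 − 45)²/45 = 121/45 = 2.6889
The largest term is for ch 5: 2.689.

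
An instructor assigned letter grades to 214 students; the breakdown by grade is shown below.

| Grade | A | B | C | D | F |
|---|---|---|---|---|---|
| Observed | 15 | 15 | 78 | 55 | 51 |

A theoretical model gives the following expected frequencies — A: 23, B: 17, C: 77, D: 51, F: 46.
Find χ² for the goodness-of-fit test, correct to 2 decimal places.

χ² = (15−23)²/23 + (15−17)²/17 + (78−77)²/77 + (55−51)²/51 + (51−46)²/46
   = 2.783 + 0.235 + 0.013 + 0.314 + 0.543
Sum = 3.89

3.89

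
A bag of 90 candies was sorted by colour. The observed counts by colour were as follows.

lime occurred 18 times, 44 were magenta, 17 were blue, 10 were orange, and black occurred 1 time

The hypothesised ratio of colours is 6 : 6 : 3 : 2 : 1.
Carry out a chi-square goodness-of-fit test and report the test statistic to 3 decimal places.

14.800

Ratio total = 18. Expected counts: 90×6/18 = 30, 90×6/18 = 30, 90×3/18 = 15, 90×2/18 = 10, 90×1/18 = 5.
cat          O        E   (O−E)²/E
lime        18       30     4.8000
magenta     44       30     6.5333
blue        17       15     0.2667
orange      10       10     0.0000
black        1        5     3.2000
Sum = 14.800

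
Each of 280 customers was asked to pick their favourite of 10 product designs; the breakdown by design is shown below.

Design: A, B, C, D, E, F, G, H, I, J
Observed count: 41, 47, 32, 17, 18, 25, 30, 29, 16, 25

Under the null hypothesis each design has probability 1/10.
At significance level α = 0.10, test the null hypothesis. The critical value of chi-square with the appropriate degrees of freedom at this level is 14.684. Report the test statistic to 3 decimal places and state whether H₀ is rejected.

33.357; reject

Expected count for each of the 10 categories: 280/10 = 28.
A: (41 − 28)²/28 = 169/28 = 6.0357
B: (47 − 28)²/28 = 361/28 = 12.8929
C: (32 − 28)²/28 = 16/28 = 0.5714
D: (17 − 28)²/28 = 121/28 = 4.3214
E: (18 − 28)²/28 = 100/28 = 3.5714
F: (25 − 28)²/28 = 9/28 = 0.3214
G: (30 − 28)²/28 = 4/28 = 0.1429
H: (29 − 28)²/28 = 1/28 = 0.0357
I: (16 − 28)²/28 = 144/28 = 5.1429
J: (25 − 28)²/28 = 9/28 = 0.3214
Sum = 33.357
df = 9. Since 33.357 > 14.684, we reject H₀.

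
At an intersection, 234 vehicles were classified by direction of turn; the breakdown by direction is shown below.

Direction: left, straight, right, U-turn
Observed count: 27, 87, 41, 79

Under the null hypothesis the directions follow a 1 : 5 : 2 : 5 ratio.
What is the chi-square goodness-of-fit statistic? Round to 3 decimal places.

Ratio total = 13. Expected counts: 234×1/13 = 18, 234×5/13 = 90, 234×2/13 = 36, 234×5/13 = 90.
cat           O        E   (O−E)²/E
left         27       18     4.5000
straight     87       90     0.1000
right        41       36     0.6944
U-turn       79       90     1.3444
Sum = 6.639

6.639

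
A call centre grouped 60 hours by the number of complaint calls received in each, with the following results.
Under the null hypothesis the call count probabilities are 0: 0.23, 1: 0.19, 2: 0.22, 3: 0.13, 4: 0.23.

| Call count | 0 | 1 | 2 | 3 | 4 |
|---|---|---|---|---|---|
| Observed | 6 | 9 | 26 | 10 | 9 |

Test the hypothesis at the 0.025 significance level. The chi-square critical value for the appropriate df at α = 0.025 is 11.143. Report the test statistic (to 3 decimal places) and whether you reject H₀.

19.616; reject

Expected counts E_i = n·p_i: 60×0.23 = 13.8, 60×0.19 = 11.4, 60×0.22 = 13.2, 60×0.13 = 7.8, 60×0.23 = 13.8.
cat         O        E   (O−E)²/E
0           6     13.8     4.4087
1           9     11.4     0.5053
2          26     13.2    12.4121
3          10      7.8     0.6205
4           9     13.8     1.6696
Sum = 19.616
df = 4. Since 19.616 > 11.143, we reject H₀.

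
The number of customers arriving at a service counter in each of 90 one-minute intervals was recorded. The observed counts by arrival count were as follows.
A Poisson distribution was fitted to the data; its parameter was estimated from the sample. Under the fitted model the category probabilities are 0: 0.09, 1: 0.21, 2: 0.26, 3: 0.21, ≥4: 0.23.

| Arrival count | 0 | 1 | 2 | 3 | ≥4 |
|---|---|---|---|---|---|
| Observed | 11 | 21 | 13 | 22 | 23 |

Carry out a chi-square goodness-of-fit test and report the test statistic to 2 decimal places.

Expected counts E_i = n·p_i: 90×0.09 = 8.1, 90×0.21 = 18.9, 90×0.26 = 23.4, 90×0.21 = 18.9, 90×0.23 = 20.7.
χ² = (11−8.1)²/8.1 + (21−18.9)²/18.9 + (13−23.4)²/23.4 + (22−18.9)²/18.9 + (23−20.7)²/20.7
   = 1.038 + 0.233 + 4.622 + 0.508 + 0.256
Sum = 6.66

6.66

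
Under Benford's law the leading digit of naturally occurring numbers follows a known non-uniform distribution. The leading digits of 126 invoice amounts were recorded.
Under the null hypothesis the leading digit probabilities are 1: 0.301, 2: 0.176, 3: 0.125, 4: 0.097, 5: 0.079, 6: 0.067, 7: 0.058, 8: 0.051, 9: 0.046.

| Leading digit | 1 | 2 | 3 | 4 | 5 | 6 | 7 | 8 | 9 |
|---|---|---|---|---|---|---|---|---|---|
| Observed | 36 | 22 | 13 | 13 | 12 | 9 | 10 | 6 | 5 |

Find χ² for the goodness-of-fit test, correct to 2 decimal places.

Expected counts E_i = n·p_i: 126×0.301 = 37.926, 126×0.176 = 22.176, 126×0.125 = 15.75, 126×0.097 = 12.222, 126×0.079 = 9.954, 126×0.067 = 8.442, 126×0.058 = 7.308, 126×0.051 = 6.426, 126×0.046 = 5.796.
χ² = (36−37.926)²/37.926 + (22−22.176)²/22.176 + (13−15.75)²/15.75 + (13−12.222)²/12.222 + (12−9.954)²/9.954 + (9−8.442)²/8.442 + (10−7.308)²/7.308 + (6−6.426)²/6.426 + (5−5.796)²/5.796
   = 0.098 + 0.001 + 0.480 + 0.050 + 0.421 + 0.037 + 0.992 + 0.028 + 0.109
Sum = 2.22

2.22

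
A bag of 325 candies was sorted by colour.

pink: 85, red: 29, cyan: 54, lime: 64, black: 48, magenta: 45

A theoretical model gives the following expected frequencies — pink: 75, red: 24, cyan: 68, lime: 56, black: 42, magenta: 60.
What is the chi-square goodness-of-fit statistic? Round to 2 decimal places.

11.01

pink: (85 − 75)²/75 = 100/75 = 1.333
red: (29 − 24)²/24 = 25/24 = 1.042
cyan: (54 − 68)²/68 = 196/68 = 2.882
lime: (64 − 56)²/56 = 64/56 = 1.143
black: (48 − 42)²/42 = 36/42 = 0.857
magenta: (45 − 60)²/60 = 225/60 = 3.750
Sum = 11.01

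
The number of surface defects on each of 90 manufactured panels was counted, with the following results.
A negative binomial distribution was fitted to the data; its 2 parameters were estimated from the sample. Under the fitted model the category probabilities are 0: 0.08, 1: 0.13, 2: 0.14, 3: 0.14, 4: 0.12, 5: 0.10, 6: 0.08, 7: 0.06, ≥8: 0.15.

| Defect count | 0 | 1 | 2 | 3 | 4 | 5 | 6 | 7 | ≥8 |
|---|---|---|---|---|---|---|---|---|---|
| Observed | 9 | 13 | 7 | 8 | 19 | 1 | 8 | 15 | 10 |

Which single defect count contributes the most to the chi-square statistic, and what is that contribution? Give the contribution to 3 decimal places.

Expected counts E_i = n·p_i: 90×0.08 = 7.2, 90×0.13 = 11.7, 90×0.14 = 12.6, 90×0.14 = 12.6, 90×0.12 = 10.8, 90×0.10 = 9, 90×0.08 = 7.2, 90×0.06 = 5.4, 90×0.15 = 13.5.
cat         O        E   (O−E)²/E
0           9      7.2     0.4500
1          13     11.7     0.1444
2           7     12.6     2.4889
3           8     12.6     1.6794
4          19     10.8     6.2259
5           1        9     7.1111
6           8      7.2     0.0889
7          15      5.4    17.0667
≥8         10     13.5     0.9074
The largest term is for 7: 17.067.

7, 17.067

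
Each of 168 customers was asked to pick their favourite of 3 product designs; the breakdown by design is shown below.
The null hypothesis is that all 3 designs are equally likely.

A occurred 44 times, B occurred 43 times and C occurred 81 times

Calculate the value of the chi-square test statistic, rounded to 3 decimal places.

16.750

Expected count for each of the 3 categories: 168/3 = 56.
A: (44 − 56)²/56 = 144/56 = 2.5714
B: (43 − 56)²/56 = 169/56 = 3.0179
C: (81 − 56)²/56 = 625/56 = 11.1607
Sum = 16.750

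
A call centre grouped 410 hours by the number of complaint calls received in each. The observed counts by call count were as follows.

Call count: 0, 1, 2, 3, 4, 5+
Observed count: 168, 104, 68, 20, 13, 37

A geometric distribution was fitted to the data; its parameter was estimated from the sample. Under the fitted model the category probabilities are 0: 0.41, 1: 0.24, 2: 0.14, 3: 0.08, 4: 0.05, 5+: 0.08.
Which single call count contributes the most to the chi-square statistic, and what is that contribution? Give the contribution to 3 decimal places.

Expected counts E_i = n·p_i: 410×0.41 = 168.1, 410×0.24 = 98.4, 410×0.14 = 57.4, 410×0.08 = 32.8, 410×0.05 = 20.5, 410×0.08 = 32.8.
χ² = (168−168.1)²/168.1 + (104−98.4)²/98.4 + (68−57.4)²/57.4 + (20−32.8)²/32.8 + (13−20.5)²/20.5 + (37−32.8)²/32.8
   = 0.0001 + 0.3187 + 1.9575 + 4.9951 + 2.7439 + 0.5378
The largest term is for 3: 4.995.

3, 4.995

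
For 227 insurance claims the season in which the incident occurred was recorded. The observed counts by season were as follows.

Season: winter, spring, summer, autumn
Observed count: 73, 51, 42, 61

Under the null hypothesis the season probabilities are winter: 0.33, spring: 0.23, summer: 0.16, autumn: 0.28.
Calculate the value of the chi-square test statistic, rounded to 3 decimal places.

1.068

Expected counts E_i = n·p_i: 227×0.33 = 74.91, 227×0.23 = 52.21, 227×0.16 = 36.32, 227×0.28 = 63.56.
cat         O        E   (O−E)²/E
winter     73    74.91     0.0487
spring     51    52.21     0.0280
summer     42    36.32     0.8883
autumn     61    63.56     0.1031
Sum = 1.068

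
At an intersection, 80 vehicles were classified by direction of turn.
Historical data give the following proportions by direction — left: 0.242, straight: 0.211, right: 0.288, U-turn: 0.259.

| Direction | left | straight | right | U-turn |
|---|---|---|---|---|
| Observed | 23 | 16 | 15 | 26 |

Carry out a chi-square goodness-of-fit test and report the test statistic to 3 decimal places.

Expected counts E_i = n·p_i: 80×0.242 = 19.36, 80×0.211 = 16.88, 80×0.288 = 23.04, 80×0.259 = 20.72.
χ² = (23−19.36)²/19.36 + (16−16.88)²/16.88 + (15−23.04)²/23.04 + (26−20.72)²/20.72
   = 0.6844 + 0.0459 + 2.8056 + 1.3455
Sum = 4.881

4.881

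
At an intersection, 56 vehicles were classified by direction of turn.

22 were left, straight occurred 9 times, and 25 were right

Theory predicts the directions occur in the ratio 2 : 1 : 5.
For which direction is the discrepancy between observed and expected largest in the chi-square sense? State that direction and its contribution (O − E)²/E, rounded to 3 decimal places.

Ratio total = 8. Expected counts: 56×2/8 = 14, 56×1/8 = 7, 56×5/8 = 35.
left: (22 − 14)²/14 = 64/14 = 4.5714
straight: (9 − 7)²/7 = 4/7 = 0.5714
right: (25 − 35)²/35 = 100/35 = 2.8571
The largest term is for left: 4.571.

left, 4.571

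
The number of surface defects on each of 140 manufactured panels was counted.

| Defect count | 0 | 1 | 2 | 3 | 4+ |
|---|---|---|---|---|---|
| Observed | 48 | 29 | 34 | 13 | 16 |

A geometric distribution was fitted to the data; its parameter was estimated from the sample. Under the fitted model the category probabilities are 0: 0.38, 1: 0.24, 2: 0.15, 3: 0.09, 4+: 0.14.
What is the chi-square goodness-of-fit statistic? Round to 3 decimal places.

9.860

Expected counts E_i = n·p_i: 140×0.38 = 53.2, 140×0.24 = 33.6, 140×0.15 = 21, 140×0.09 = 12.6, 140×0.14 = 19.6.
χ² = (48−53.2)²/53.2 + (29−33.6)²/33.6 + (34−21)²/21 + (13−12.6)²/12.6 + (16−19.6)²/19.6
   = 0.5083 + 0.6298 + 8.0476 + 0.0127 + 0.6612
Sum = 9.860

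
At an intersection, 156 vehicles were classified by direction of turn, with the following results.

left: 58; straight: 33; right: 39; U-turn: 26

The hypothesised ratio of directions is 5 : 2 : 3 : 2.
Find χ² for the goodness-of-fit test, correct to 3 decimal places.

2.638

Ratio total = 12. Expected counts: 156×5/12 = 65, 156×2/12 = 26, 156×3/12 = 39, 156×2/12 = 26.
cat           O        E   (O−E)²/E
left         58       65     0.7538
straight     33       26     1.8846
right        39       39     0.0000
U-turn       26       26     0.0000
Sum = 2.638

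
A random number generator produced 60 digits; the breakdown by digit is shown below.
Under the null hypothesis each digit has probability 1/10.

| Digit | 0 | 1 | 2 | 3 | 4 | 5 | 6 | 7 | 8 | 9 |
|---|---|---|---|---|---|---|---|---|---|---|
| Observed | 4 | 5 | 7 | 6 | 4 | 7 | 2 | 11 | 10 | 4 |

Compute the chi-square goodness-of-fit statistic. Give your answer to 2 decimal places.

12.00

Expected count for each of the 10 categories: 60/10 = 6.
χ² = (4−6)²/6 + (5−6)²/6 + (7−6)²/6 + (6−6)²/6 + (4−6)²/6 + (7−6)²/6 + (2−6)²/6 + (11−6)²/6 + (10−6)²/6 + (4−6)²/6
   = 0.667 + 0.167 + 0.167 + 0.000 + 0.667 + 0.167 + 2.667 + 4.167 + 2.667 + 0.667
Sum = 12.00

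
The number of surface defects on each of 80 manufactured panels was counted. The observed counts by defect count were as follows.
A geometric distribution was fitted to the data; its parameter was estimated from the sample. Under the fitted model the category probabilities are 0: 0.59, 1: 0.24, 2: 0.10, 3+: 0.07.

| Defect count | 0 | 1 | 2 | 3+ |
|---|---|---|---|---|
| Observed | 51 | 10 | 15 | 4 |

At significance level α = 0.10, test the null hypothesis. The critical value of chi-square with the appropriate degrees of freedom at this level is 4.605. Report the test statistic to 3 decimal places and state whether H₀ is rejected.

11.296; reject

Expected counts E_i = n·p_i: 80×0.59 = 47.2, 80×0.24 = 19.2, 80×0.10 = 8, 80×0.07 = 5.6.
χ² = (51−47.2)²/47.2 + (10−19.2)²/19.2 + (15−8)²/8 + (4−5.6)²/5.6
   = 0.3059 + 4.4083 + 6.1250 + 0.4571
Sum = 11.296
df = 2. Since 11.296 > 4.605, we reject H₀.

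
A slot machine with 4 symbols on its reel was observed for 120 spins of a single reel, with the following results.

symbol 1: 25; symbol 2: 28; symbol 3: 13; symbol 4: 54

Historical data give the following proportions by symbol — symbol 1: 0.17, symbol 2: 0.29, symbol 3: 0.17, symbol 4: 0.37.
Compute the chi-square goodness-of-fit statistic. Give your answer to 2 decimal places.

Expected counts E_i = n·p_i: 120×0.17 = 20.4, 120×0.29 = 34.8, 120×0.17 = 20.4, 120×0.37 = 44.4.
χ² = (25−20.4)²/20.4 + (28−34.8)²/34.8 + (13−20.4)²/20.4 + (54−44.4)²/44.4
   = 1.037 + 1.329 + 2.684 + 2.076
Sum = 7.13

7.13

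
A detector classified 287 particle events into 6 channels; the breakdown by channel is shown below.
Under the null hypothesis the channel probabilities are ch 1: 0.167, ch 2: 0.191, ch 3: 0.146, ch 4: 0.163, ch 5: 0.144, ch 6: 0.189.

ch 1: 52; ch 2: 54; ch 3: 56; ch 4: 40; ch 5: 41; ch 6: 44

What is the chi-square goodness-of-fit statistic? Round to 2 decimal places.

Expected counts E_i = n·p_i: 287×0.167 = 47.929, 287×0.191 = 54.817, 287×0.146 = 41.902, 287×0.163 = 46.781, 287×0.144 = 41.328, 287×0.189 = 54.243.
cat         O        E   (O−E)²/E
ch 1       52   47.929      0.346
ch 2       54   54.817      0.012
ch 3       56   41.902      4.743
ch 4       40   46.781      0.983
ch 5       41   41.328      0.003
ch 6       44   54.243      1.934
Sum = 8.02

8.02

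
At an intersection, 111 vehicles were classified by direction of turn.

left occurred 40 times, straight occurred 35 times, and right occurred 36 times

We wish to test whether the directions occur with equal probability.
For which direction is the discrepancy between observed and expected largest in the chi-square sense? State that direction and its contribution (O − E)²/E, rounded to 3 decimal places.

Expected count for each of the 3 categories: 111/3 = 37.
χ² = (40−37)²/37 + (35−37)²/37 + (36−37)²/37
   = 0.2432 + 0.1081 + 0.0270
The largest term is for left: 0.243.

left, 0.243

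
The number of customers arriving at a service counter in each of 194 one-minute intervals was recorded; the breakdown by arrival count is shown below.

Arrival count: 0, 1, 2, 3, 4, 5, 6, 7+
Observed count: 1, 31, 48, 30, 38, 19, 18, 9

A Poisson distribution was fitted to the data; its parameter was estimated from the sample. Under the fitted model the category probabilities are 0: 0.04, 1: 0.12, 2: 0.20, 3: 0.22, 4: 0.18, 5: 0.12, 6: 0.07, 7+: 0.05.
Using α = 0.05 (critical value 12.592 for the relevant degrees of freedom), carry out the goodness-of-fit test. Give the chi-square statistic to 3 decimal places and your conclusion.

Expected counts E_i = n·p_i: 194×0.04 = 7.76, 194×0.12 = 23.28, 194×0.20 = 38.8, 194×0.22 = 42.68, 194×0.18 = 34.92, 194×0.12 = 23.28, 194×0.07 = 13.58, 194×0.05 = 9.7.
χ² = (1−7.76)²/7.76 + (31−23.28)²/23.28 + (48−38.8)²/38.8 + (30−42.68)²/42.68 + (38−34.92)²/34.92 + (19−23.28)²/23.28 + (18−13.58)²/13.58 + (9−9.7)²/9.7
   = 5.8889 + 2.5601 + 2.1814 + 3.7672 + 0.2717 + 0.7869 + 1.4386 + 0.0505
Sum = 16.945
df = 6. Since 16.945 > 12.592, we reject H₀.

16.945; reject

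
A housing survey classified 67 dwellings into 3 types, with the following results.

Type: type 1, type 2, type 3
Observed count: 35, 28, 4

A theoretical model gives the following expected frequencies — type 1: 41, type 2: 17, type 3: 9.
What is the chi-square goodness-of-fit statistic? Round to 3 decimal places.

10.773

cat         O        E   (O−E)²/E
type 1     35       41     0.8780
type 2     28       17     7.1176
type 3      4        9     2.7778
Sum = 10.773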